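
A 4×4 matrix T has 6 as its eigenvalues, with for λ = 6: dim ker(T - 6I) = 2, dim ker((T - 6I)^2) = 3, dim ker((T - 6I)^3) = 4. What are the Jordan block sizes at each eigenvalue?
Jordan blocks: (6, 3), (6, 1)

λ = 6: successive nullity increments [2, 1, 1] count blocks of size ≥ k; block sizes are [3, 1].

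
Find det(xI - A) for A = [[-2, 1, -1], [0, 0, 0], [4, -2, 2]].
χ_A(x) = x^3

xI - A = [[x + 2, -1, 1], [0, x, 0], [-4, 2, x - 2]].

Expanding det(xI - A) along the first row:
det(xI - A) = + (x + 2)·det([[x, 0], [2, x - 2]]) - (-1)·det([[0, 0], [-4, x - 2]]) + (1)·det([[0, x], [-4, 2]]).

Evaluating gives χ_A(x) = x^3.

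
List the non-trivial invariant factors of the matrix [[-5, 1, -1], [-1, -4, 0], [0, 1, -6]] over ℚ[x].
The Jordan structure of A has elementary divisors (x + 5)^3. Arranging the block sizes at each eigenvalue in decreasing order and taking row products gives the invariant factors.

Invariant factors (smallest first, each dividing the next): (x + 5)^3.

Check: the last factor (x + 5)^3 is the minimal polynomial, and the product (x + 5)^3 is the characteristic polynomial.

(x + 5)^3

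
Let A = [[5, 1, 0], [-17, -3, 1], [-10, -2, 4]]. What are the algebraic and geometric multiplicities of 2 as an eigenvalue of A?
algebraic multiplicity 3, geometric multiplicity 1

The characteristic polynomial is (x - 2)^3, so the factor x - 2 appears with exponent 3: the algebraic multiplicity is 3.

rank(A - 2I) = 2, so the eigenspace has dimension 3 - 2 = 1: the geometric multiplicity is 1.

Since 1 < 3, A is not diagonalizable.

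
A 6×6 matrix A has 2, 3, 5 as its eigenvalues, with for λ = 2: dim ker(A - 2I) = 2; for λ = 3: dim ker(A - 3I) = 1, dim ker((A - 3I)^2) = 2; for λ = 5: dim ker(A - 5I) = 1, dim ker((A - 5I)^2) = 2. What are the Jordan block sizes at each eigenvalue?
Jordan blocks: (2, 1), (2, 1), (3, 2), (5, 2)

λ = 2: successive nullity increments [2] count blocks of size ≥ k; block sizes are [1, 1].
λ = 3: successive nullity increments [1, 1] count blocks of size ≥ k; block sizes are [2].
λ = 5: successive nullity increments [1, 1] count blocks of size ≥ k; block sizes are [2].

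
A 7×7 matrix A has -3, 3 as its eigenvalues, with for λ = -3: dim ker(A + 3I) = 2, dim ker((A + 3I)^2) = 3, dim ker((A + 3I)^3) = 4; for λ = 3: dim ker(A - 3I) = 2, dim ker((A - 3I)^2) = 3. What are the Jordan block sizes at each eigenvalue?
Jordan blocks: (-3, 3), (-3, 1), (3, 2), (3, 1)

λ = -3: successive nullity increments [2, 1, 1] count blocks of size ≥ k; block sizes are [3, 1].
λ = 3: successive nullity increments [2, 1] count blocks of size ≥ k; block sizes are [2, 1].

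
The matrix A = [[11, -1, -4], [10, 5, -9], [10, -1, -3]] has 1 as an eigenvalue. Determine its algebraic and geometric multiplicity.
The characteristic polynomial is (x - 6)^2(x - 1), so the factor x - 1 appears with exponent 1: the algebraic multiplicity is 1.

rank(A - I) = 2, so the eigenspace has dimension 3 - 2 = 1: the geometric multiplicity is 1.

algebraic multiplicity 1, geometric multiplicity 1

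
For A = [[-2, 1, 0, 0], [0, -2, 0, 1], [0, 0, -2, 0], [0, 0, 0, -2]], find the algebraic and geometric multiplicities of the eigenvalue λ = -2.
algebraic multiplicity 4, geometric multiplicity 2

The characteristic polynomial is (x + 2)^4, so the factor x + 2 appears with exponent 4: the algebraic multiplicity is 4.

rank(A + 2I) = 2, so the eigenspace has dimension 4 - 2 = 2: the geometric multiplicity is 2.

Since 2 < 4, A is not diagonalizable.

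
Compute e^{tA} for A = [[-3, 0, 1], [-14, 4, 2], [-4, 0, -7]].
A has Jordan form J = [[-5, 1, 0], [0, -5, 0], [0, 0, 4]] with A = PJP^{-1}, so e^{tA} = P e^{tJ} P^{-1}.

For a Jordan block J_k(λ), e^{tJ_k(λ)} = e^{λt} · (I + tN + t^2 N^2/2! + ... + t^{k-1} N^{k-1}/(k-1)!) where N is the nilpotent superdiagonal part.

Assembling the blocks and conjugating back gives the entries of e^{tA} as shown above.

e^{tA} = [[(2*t + 1)*e^{-5*t}, 0, t*e^{-5*t}], [2*(2*t - e^{9*t} + 1)*e^{-5*t}, e^{4*t}, 2*t*e^{-5*t}], [-4*t*e^{-5*t}, 0, (1 - 2*t)*e^{-5*t}]]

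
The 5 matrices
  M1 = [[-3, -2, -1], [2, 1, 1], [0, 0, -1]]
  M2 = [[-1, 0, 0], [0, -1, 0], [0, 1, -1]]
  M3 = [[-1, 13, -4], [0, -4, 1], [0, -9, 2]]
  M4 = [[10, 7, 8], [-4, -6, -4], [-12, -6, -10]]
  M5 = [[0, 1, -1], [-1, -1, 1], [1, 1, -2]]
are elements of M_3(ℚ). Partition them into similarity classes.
3 classes: {M1, M2}, {M3, M5}, {M4}

Characteristic polynomials: χ_{M1} = (x + 1)^3, χ_{M2} = (x + 1)^3, χ_{M3} = (x + 1)^3, χ_{M4} = (x - 2)(x + 4)^2, χ_{M5} = (x + 1)^3.

{M1, M2}: invariant factors x + 1, (x + 1)^2.

{M3, M5}: invariant factors (x + 1)^3.

{M4}: invariant factors (x - 2)(x + 4)^2.

Matrices are similar if and only if their invariant-factor lists agree; the partition into similarity classes is {M1, M2}, {M3, M5}, {M4}.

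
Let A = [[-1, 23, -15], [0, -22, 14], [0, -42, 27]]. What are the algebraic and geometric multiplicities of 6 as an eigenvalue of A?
algebraic multiplicity 1, geometric multiplicity 1

The characteristic polynomial is (x - 6)(x + 1)^2, so the factor x - 6 appears with exponent 1: the algebraic multiplicity is 1.

rank(A - 6I) = 2, so the eigenspace has dimension 3 - 2 = 1: the geometric multiplicity is 1.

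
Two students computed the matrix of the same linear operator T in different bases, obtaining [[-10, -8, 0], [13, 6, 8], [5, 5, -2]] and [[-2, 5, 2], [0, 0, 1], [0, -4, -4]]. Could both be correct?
Yes.

Two matrices over a field are similar if and only if they have the same invariant factors.

Both A and B have characteristic polynomial (x + 2)^3 and minimal polynomial (x + 2)^3. Computing further, both have invariant factors (x + 2)^3. Hence A and B are similar.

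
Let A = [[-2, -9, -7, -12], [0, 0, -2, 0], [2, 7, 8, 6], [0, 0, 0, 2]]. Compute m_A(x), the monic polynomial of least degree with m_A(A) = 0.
The characteristic polynomial factors as (x - 2)^4. The minimal polynomial is ∏(x - λ)^{k_λ} where k_λ is the size of the largest Jordan block at λ.

For λ = 2: rank(A - 2I) = 2, and the largest Jordan block has size 3 (the smallest k with rank((A - 2I)^k) = rank((A - 2I)^(k+1))).

So m_A(x) = (x - 2)^3.

m_A(x) = (x - 2)^3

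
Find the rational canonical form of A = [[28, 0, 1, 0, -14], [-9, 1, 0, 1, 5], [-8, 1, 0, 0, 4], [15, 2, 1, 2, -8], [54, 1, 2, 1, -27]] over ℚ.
The invariant factors of A (the non-unit diagonal entries of the Smith normal form of xI - A over ℚ[x]) are (x - 2)^2(x^3 + 2x + 2), each dividing the next. The characteristic polynomial is their product, (x - 2)^2(x^3 + 2x + 2).

The rational canonical form is the block-diagonal matrix of companion matrices C(f_i):
R = [[0, 0, 0, 0, -8], [1, 0, 0, 0, 0], [0, 1, 0, 0, 6], [0, 0, 1, 0, -6], [0, 0, 0, 1, 4]].

Note the characteristic polynomial does not split into linear factors over ℚ, so A has no Jordan form over ℚ; the rational canonical form exists over any field.

R = [[0, 0, 0, 0, -8], [1, 0, 0, 0, 0], [0, 1, 0, 0, 6], [0, 0, 1, 0, -6], [0, 0, 0, 1, 4]]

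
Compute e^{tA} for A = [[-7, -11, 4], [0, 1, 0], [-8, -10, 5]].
e^{tA} = [[-e^{t} + 2*e^{-3*t}, ((t - 3)*e^{4*t} + 3)*e^{-3*t}, e^{t} - e^{-3*t}], [0, e^{t}, 0], [-2*e^{t} + 2*e^{-3*t}, ((2*t - 3)*e^{4*t} + 3)*e^{-3*t}, 2*e^{t} - e^{-3*t}]]

A has Jordan form J = [[-3, 0, 0], [0, 1, 1], [0, 0, 1]] with A = PJP^{-1}, so e^{tA} = P e^{tJ} P^{-1}.

For a Jordan block J_k(λ), e^{tJ_k(λ)} = e^{λt} · (I + tN + t^2 N^2/2! + ... + t^{k-1} N^{k-1}/(k-1)!) where N is the nilpotent superdiagonal part.

Assembling the blocks and conjugating back gives the entries of e^{tA} as shown above.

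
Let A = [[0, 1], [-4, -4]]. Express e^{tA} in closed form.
e^{tA} = [[(2*t + 1)*e^{-2*t}, t*e^{-2*t}], [-4*t*e^{-2*t}, (1 - 2*t)*e^{-2*t}]]

A has Jordan form J = [[-2, 1], [0, -2]] with A = PJP^{-1}, so e^{tA} = P e^{tJ} P^{-1}.

For a Jordan block J_k(λ), e^{tJ_k(λ)} = e^{λt} · (I + tN + t^2 N^2/2! + ... + t^{k-1} N^{k-1}/(k-1)!) where N is the nilpotent superdiagonal part.

Assembling the blocks and conjugating back gives the entries of e^{tA} as shown above.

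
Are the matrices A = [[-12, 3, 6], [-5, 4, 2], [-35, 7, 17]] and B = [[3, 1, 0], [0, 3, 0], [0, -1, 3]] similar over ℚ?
Yes.

Two matrices over a field are similar if and only if they have the same invariant factors.

Both A and B have characteristic polynomial (x - 3)^3 and minimal polynomial (x - 3)^2. Computing further, both have invariant factors x - 3, (x - 3)^2. Hence A and B are similar.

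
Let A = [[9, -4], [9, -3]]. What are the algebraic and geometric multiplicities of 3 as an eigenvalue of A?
The characteristic polynomial is (x - 3)^2, so the factor x - 3 appears with exponent 2: the algebraic multiplicity is 2.

rank(A - 3I) = 1, so the eigenspace has dimension 2 - 1 = 1: the geometric multiplicity is 1.

Since 1 < 2, A is not diagonalizable.

algebraic multiplicity 2, geometric multiplicity 1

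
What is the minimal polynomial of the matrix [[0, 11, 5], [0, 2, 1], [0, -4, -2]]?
m_A(x) = x^3

The characteristic polynomial factors as x^3. The minimal polynomial is ∏(x - λ)^{k_λ} where k_λ is the size of the largest Jordan block at λ.

For λ = 0: rank(A) = 2, and the largest Jordan block has size 3 (the smallest k with rank(A^k) = rank(A^(k+1))).

So m_A(x) = x^3.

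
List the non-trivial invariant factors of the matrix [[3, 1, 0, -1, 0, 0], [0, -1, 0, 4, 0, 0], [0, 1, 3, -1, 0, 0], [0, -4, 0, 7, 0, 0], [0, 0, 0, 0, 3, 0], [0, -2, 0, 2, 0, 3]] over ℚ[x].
The Jordan structure of A has elementary divisors (x - 3)^2, (x - 3), (x - 3), (x - 3), (x - 3). Arranging the block sizes at each eigenvalue in decreasing order and taking row products gives the invariant factors.

Invariant factors (smallest first, each dividing the next): x - 3, x - 3, x - 3, x - 3, (x - 3)^2.

Check: the last factor (x - 3)^2 is the minimal polynomial, and the product (x - 3)^6 is the characteristic polynomial.

x - 3, x - 3, x - 3, x - 3, (x - 3)^2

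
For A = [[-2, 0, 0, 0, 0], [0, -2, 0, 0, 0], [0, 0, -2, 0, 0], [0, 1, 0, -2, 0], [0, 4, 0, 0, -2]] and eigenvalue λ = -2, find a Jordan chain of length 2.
We seek v_1 ∈ ker((A + 2I)^2) \ ker(A + 2I), then set v_{i+1} = (A + 2I) v_i.

One such chain is v_1 = [[0, 1, 2, 1, 2]]^T, v_2 = [[0, 0, 0, 1, 4]]^T. Check: (A + 2I) v_2 = [[0, 0, 0, 0, 0]]^T = 0.

v_1 = [[0, 1, 2, 1, 2]]^T, v_2 = [[0, 0, 0, 1, 4]]^T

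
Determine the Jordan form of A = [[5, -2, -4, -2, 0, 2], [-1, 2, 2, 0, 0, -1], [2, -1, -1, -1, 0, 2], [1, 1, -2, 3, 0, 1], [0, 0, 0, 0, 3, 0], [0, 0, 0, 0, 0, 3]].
The characteristic polynomial is det(xI - A) = (x - 3)^4(x - 2)(x - 1), so the eigenvalues are 1 (algebraic multiplicity 1), 2 (algebraic multiplicity 1), 3 (algebraic multiplicity 4).

For λ = 1: algebraic multiplicity 1 gives one 1×1 block.

For λ = 2: algebraic multiplicity 1 gives one 1×1 block.

For λ = 3: rank(A - 3I) = 3, rank((A - 3I)^2) = 2. The eigenspace has dimension 6 - 3 = 3, so there are 3 Jordan blocks; the rank sequence gives block sizes [2, 1, 1].

Assembling the blocks gives the Jordan form J above.

J = [[1, 0, 0, 0, 0, 0], [0, 2, 0, 0, 0, 0], [0, 0, 3, 1, 0, 0], [0, 0, 0, 3, 0, 0], [0, 0, 0, 0, 3, 0], [0, 0, 0, 0, 0, 3]]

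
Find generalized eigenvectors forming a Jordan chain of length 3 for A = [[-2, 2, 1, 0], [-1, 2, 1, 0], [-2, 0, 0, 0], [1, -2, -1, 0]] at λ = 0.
v_1 = [[0, 1, -1, 0]]^T, v_2 = [[1, 1, 0, -1]]^T, v_3 = [[0, 1, -2, -1]]^T

We seek v_1 ∈ ker(A^3) \ ker(A^2), then set v_{i+1} = A v_i.

One such chain is v_1 = [[0, 1, -1, 0]]^T, v_2 = [[1, 1, 0, -1]]^T, v_3 = [[0, 1, -2, -1]]^T. Check: A v_3 = [[0, 0, 0, 0]]^T = 0.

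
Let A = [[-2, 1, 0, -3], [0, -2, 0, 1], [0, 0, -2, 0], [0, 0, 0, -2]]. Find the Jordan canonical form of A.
The characteristic polynomial is det(xI - A) = (x + 2)^4, so the eigenvalues are -2 (algebraic multiplicity 4).

For λ = -2: rank(A + 2I) = 2, rank((A + 2I)^2) = 1, rank((A + 2I)^3) = 0. The eigenspace has dimension 4 - 2 = 2, so there are 2 Jordan blocks; the rank sequence gives block sizes [3, 1].

Assembling the blocks gives the Jordan form J above.

J = [[-2, 1, 0, 0], [0, -2, 1, 0], [0, 0, -2, 0], [0, 0, 0, -2]]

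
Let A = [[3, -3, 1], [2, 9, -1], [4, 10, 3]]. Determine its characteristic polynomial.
χ_A(x) = (x - 5)^3

xI - A = [[x - 3, 3, -1], [-2, x - 9, 1], [-4, -10, x - 3]].

Expanding det(xI - A) along the first row:
det(xI - A) = + (x - 3)·det([[x - 9, 1], [-10, x - 3]]) - (3)·det([[-2, 1], [-4, x - 3]]) + (-1)·det([[-2, x - 9], [-4, -10]]).

Evaluating gives χ_A(x) = x^3 - 15x^2 + 75x - 125 = (x - 5)^3.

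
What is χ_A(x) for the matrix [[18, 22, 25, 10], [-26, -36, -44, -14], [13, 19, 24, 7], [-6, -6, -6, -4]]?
χ_A(x) = (x - 2)^2(x + 1)^2

xI - A = [[x - 18, -22, -25, -10], [26, x + 36, 44, 14], [-13, -19, x - 24, -7], [6, 6, 6, x + 4]].

Expanding det(xI - A) along the first row:
det(xI - A) = + (x - 18)·det([[x + 36, 44, 14], [-19, x - 24, -7], [6, 6, x + 4]]) - (-22)·det([[26, 44, 14], [-13, x - 24, -7], [6, 6, x + 4]]) + (-25)·det([[26, x + 36, 14], [-13, -19, -7], [6, 6, x + 4]]) - (-10)·det([[26, x + 36, 44], [-13, -19, x - 24], [6, 6, 6]]).

Evaluating gives χ_A(x) = x^4 - 2x^3 - 3x^2 + 4x + 4 = (x - 2)^2(x + 1)^2.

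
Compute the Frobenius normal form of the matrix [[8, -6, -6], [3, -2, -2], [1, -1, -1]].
R = [[0, 0, 0], [1, 0, 0], [0, 1, 5]]

The invariant factors of A (the non-unit diagonal entries of the Smith normal form of xI - A over ℚ[x]) are x^2(x - 5), each dividing the next. The characteristic polynomial is their product, x^2(x - 5).

The rational canonical form is the block-diagonal matrix of companion matrices C(f_i):
R = [[0, 0, 0], [1, 0, 0], [0, 1, 5]].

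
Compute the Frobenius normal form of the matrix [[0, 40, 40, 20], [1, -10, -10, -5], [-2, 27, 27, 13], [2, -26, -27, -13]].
R = [[0, 0, 0, -20], [1, 0, 0, 5], [0, 1, 0, 0], [0, 0, 1, 4]]

The invariant factors of A (the non-unit diagonal entries of the Smith normal form of xI - A over ℚ[x]) are (x - 4)(x^3 - 5), each dividing the next. The characteristic polynomial is their product, (x - 4)(x^3 - 5).

The rational canonical form is the block-diagonal matrix of companion matrices C(f_i):
R = [[0, 0, 0, -20], [1, 0, 0, 5], [0, 1, 0, 0], [0, 0, 1, 4]].

Note the characteristic polynomial does not split into linear factors over ℚ, so A has no Jordan form over ℚ; the rational canonical form exists over any field.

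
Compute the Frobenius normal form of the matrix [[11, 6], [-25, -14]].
The invariant factors of A (the non-unit diagonal entries of the Smith normal form of xI - A over ℚ[x]) are (x - 1)(x + 4), each dividing the next. The characteristic polynomial is their product, (x - 1)(x + 4).

The rational canonical form is the block-diagonal matrix of companion matrices C(f_i):
R = [[0, 4], [1, -3]].

R = [[0, 4], [1, -3]]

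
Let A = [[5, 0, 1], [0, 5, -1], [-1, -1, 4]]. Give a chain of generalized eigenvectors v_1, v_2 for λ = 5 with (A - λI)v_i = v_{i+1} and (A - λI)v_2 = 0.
We seek v_1 ∈ ker((A - 5I)^2) \ ker(A - 5I), then set v_{i+1} = (A - 5I) v_i.

One such chain is v_1 = [[2, -1, -1]]^T, v_2 = [[-1, 1, 0]]^T. Check: (A - 5I) v_2 = [[0, 0, 0]]^T = 0.

v_1 = [[2, -1, -1]]^T, v_2 = [[-1, 1, 0]]^T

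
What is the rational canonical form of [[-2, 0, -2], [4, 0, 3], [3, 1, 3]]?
The invariant factors of A (the non-unit diagonal entries of the Smith normal form of xI - A over ℚ[x]) are (x - 2)(x^2 + x - 1), each dividing the next. The characteristic polynomial is their product, (x - 2)(x^2 + x - 1).

The rational canonical form is the block-diagonal matrix of companion matrices C(f_i):
R = [[0, 0, -2], [1, 0, 3], [0, 1, 1]].

Note the characteristic polynomial does not split into linear factors over ℚ, so A has no Jordan form over ℚ; the rational canonical form exists over any field.

R = [[0, 0, -2], [1, 0, 3], [0, 1, 1]]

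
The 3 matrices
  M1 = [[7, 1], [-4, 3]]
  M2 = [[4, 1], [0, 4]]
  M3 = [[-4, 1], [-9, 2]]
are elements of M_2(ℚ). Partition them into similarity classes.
3 classes: {M1}, {M2}, {M3}

Characteristic polynomials: χ_{M1} = (x - 5)^2, χ_{M2} = (x - 4)^2, χ_{M3} = (x + 1)^2.

{M1}: invariant factors (x - 5)^2.

{M2}: invariant factors (x - 4)^2.

{M3}: invariant factors (x + 1)^2.

Matrices are similar if and only if their invariant-factor lists agree; the partition into similarity classes is {M1}, {M2}, {M3}.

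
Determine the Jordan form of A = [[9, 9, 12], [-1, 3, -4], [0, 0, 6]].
The characteristic polynomial is det(xI - A) = (x - 6)^3, so the eigenvalues are 6 (algebraic multiplicity 3).

For λ = 6: rank(A - 6I) = 1, rank((A - 6I)^2) = 0. The eigenspace has dimension 3 - 1 = 2, so there are 2 Jordan blocks; the rank sequence gives block sizes [2, 1].

Assembling the blocks gives the Jordan form J above.

J = [[6, 1, 0], [0, 6, 0], [0, 0, 6]]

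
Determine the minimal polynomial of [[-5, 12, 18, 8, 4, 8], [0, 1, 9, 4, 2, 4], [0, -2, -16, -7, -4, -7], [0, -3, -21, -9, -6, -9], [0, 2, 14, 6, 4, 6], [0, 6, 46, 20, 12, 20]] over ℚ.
The characteristic polynomial factors as x^5(x + 5). The minimal polynomial is ∏(x - λ)^{k_λ} where k_λ is the size of the largest Jordan block at λ.

For λ = -5: rank(A + 5I) = 5, and the largest Jordan block has size 1 (the smallest k with rank((A + 5I)^k) = rank((A + 5I)^(k+1))).
For λ = 0: rank(A) = 3, and the largest Jordan block has size 3 (the smallest k with rank(A^k) = rank(A^(k+1))).

So m_A(x) = x^3(x + 5).

m_A(x) = x^3(x + 5)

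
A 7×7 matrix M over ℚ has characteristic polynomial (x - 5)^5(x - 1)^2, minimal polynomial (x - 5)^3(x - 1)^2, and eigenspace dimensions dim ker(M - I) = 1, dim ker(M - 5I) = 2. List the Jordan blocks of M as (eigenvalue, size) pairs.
Jordan blocks: (1, 2), (5, 3), (5, 2)

λ = 1: algebraic multiplicity 2 (exponent in χ_M), largest block size 2 (exponent in m_M), 1 block (geometric multiplicity). This forces block sizes [2].
λ = 5: algebraic multiplicity 5 (exponent in χ_M), largest block size 3 (exponent in m_M), 2 blocks (geometric multiplicity). These force block sizes [3, 2].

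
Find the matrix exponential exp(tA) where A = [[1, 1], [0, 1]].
e^{tA} = [[e^{t}, t*e^{t}], [0, e^{t}]]

A has Jordan form J = [[1, 1], [0, 1]] with A = PJP^{-1}, so e^{tA} = P e^{tJ} P^{-1}.

For a Jordan block J_k(λ), e^{tJ_k(λ)} = e^{λt} · (I + tN + t^2 N^2/2! + ... + t^{k-1} N^{k-1}/(k-1)!) where N is the nilpotent superdiagonal part.

Assembling the blocks and conjugating back gives the entries of e^{tA} as shown above.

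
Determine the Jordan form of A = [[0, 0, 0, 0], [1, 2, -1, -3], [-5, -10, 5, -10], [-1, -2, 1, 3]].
The characteristic polynomial is det(xI - A) = x^2(x - 5)^2, so the eigenvalues are 0 (algebraic multiplicity 2), 5 (algebraic multiplicity 2).

For λ = 0: rank(A) = 2. The eigenspace has dimension 4 - 2 = 2, so there are 2 Jordan blocks; the rank sequence gives block sizes [1, 1].

For λ = 5: rank(A - 5I) = 3, rank((A - 5I)^2) = 2. The eigenspace has dimension 4 - 3 = 1, so there is 1 Jordan block; the rank sequence gives block sizes [2].

Assembling the blocks gives the Jordan form J above.

J = [[0, 0, 0, 0], [0, 0, 0, 0], [0, 0, 5, 1], [0, 0, 0, 5]]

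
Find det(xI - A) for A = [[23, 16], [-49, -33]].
χ_A(x) = (x + 5)^2

xI - A = [[x - 23, -16], [49, x + 33]].

Expanding det(xI - A) along the first row:
det(xI - A) = + (x - 23)·det([[x + 33]]) - (-16)·det([[49]]).

Evaluating gives χ_A(x) = x^2 + 10x + 25 = (x + 5)^2.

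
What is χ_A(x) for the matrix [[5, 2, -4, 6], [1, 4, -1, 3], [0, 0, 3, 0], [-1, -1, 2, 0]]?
xI - A = [[x - 5, -2, 4, -6], [-1, x - 4, 1, -3], [0, 0, x - 3, 0], [1, 1, -2, x]].

Expanding det(xI - A) along the first row:
det(xI - A) = + (x - 5)·det([[x - 4, 1, -3], [0, x - 3, 0], [1, -2, x]]) - (-2)·det([[-1, 1, -3], [0, x - 3, 0], [1, -2, x]]) + (4)·det([[-1, x - 4, -3], [0, 0, 0], [1, 1, x]]) - (-6)·det([[-1, x - 4, 1], [0, 0, x - 3], [1, 1, -2]]).

Evaluating gives χ_A(x) = x^4 - 12x^3 + 54x^2 - 108x + 81 = (x - 3)^4.

χ_A(x) = (x - 3)^4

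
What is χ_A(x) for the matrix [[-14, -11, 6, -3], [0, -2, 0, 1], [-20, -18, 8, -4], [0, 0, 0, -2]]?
xI - A = [[x + 14, 11, -6, 3], [0, x + 2, 0, -1], [20, 18, x - 8, 4], [0, 0, 0, x + 2]].

Expanding det(xI - A) along the first row:
det(xI - A) = + (x + 14)·det([[x + 2, 0, -1], [18, x - 8, 4], [0, 0, x + 2]]) - (11)·det([[0, 0, -1], [20, x - 8, 4], [0, 0, x + 2]]) + (-6)·det([[0, x + 2, -1], [20, 18, 4], [0, 0, x + 2]]) - (3)·det([[0, x + 2, 0], [20, 18, x - 8], [0, 0, 0]]).

Evaluating gives χ_A(x) = x^4 + 10x^3 + 36x^2 + 56x + 32 = (x + 2)^3(x + 4).

χ_A(x) = (x + 2)^3(x + 4)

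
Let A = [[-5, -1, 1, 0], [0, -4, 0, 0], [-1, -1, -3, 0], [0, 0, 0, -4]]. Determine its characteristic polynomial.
xI - A = [[x + 5, 1, -1, 0], [0, x + 4, 0, 0], [1, 1, x + 3, 0], [0, 0, 0, x + 4]].

Expanding det(xI - A) along the first row:
det(xI - A) = + (x + 5)·det([[x + 4, 0, 0], [1, x + 3, 0], [0, 0, x + 4]]) - (1)·det([[0, 0, 0], [1, x + 3, 0], [0, 0, x + 4]]) + (-1)·det([[0, x + 4, 0], [1, 1, 0], [0, 0, x + 4]]) - (0)·det([[0, x + 4, 0], [1, 1, x + 3], [0, 0, 0]]).

Evaluating gives χ_A(x) = x^4 + 16x^3 + 96x^2 + 256x + 256 = (x + 4)^4.

χ_A(x) = (x + 4)^4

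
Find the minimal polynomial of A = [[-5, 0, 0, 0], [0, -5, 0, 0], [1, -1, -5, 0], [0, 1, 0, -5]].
The characteristic polynomial factors as (x + 5)^4. The minimal polynomial is ∏(x - λ)^{k_λ} where k_λ is the size of the largest Jordan block at λ.

For λ = -5: rank(A + 5I) = 2, and the largest Jordan block has size 2 (the smallest k with rank((A + 5I)^k) = rank((A + 5I)^(k+1))).

So m_A(x) = (x + 5)^2.

m_A(x) = (x + 5)^2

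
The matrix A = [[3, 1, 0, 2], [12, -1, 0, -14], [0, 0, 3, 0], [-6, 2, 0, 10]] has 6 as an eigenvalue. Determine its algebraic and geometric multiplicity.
The characteristic polynomial is (x - 6)(x - 3)^3, so the factor x - 6 appears with exponent 1: the algebraic multiplicity is 1.

rank(A - 6I) = 3, so the eigenspace has dimension 4 - 3 = 1: the geometric multiplicity is 1.

algebraic multiplicity 1, geometric multiplicity 1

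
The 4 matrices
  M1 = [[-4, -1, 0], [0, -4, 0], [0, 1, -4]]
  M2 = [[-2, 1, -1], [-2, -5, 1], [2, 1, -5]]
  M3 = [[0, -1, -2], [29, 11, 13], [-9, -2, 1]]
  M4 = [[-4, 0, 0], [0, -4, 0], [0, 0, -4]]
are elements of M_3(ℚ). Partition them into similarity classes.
Characteristic polynomials: χ_{M1} = (x + 4)^3, χ_{M2} = (x + 4)^3, χ_{M3} = (x - 4)^3, χ_{M4} = (x + 4)^3.

{M1, M2}: invariant factors x + 4, (x + 4)^2.

{M3}: invariant factors (x - 4)^3.

{M4}: invariant factors x + 4, x + 4, x + 4.

Matrices are similar if and only if their invariant-factor lists agree; the partition into similarity classes is {M1, M2}, {M3}, {M4}.

3 classes: {M1, M2}, {M3}, {M4}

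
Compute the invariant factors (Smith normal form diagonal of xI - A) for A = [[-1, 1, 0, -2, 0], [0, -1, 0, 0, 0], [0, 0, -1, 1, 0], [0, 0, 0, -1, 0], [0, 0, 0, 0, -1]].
x + 1, (x + 1)^2, (x + 1)^2

The Jordan structure of A has elementary divisors (x + 1)^2, (x + 1)^2, (x + 1). Arranging the block sizes at each eigenvalue in decreasing order and taking row products gives the invariant factors.

Invariant factors (smallest first, each dividing the next): x + 1, (x + 1)^2, (x + 1)^2.

Check: the last factor (x + 1)^2 is the minimal polynomial, and the product (x + 1)^5 is the characteristic polynomial.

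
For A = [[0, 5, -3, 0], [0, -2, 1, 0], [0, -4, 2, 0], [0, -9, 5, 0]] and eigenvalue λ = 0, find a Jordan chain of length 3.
We seek v_1 ∈ ker(A^3) \ ker(A^2), then set v_{i+1} = A v_i.

One such chain is v_1 = [[-1, 1, 1, 2]]^T, v_2 = [[2, -1, -2, -4]]^T, v_3 = [[1, 0, 0, -1]]^T. Check: A v_3 = [[0, 0, 0, 0]]^T = 0.

v_1 = [[-1, 1, 1, 2]]^T, v_2 = [[2, -1, -2, -4]]^T, v_3 = [[1, 0, 0, -1]]^T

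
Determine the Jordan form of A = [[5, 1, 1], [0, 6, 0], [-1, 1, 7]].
J = [[6, 1, 0], [0, 6, 0], [0, 0, 6]]

The characteristic polynomial is det(xI - A) = (x - 6)^3, so the eigenvalues are 6 (algebraic multiplicity 3).

For λ = 6: rank(A - 6I) = 1, rank((A - 6I)^2) = 0. The eigenspace has dimension 3 - 1 = 2, so there are 2 Jordan blocks; the rank sequence gives block sizes [2, 1].

Assembling the blocks gives the Jordan form J above.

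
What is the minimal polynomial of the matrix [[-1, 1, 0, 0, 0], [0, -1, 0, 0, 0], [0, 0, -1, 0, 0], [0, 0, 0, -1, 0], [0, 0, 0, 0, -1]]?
The characteristic polynomial factors as (x + 1)^5. The minimal polynomial is ∏(x - λ)^{k_λ} where k_λ is the size of the largest Jordan block at λ.

For λ = -1: rank(A + I) = 1, and the largest Jordan block has size 2 (the smallest k with rank((A + I)^k) = rank((A + I)^(k+1))).

So m_A(x) = (x + 1)^2.

m_A(x) = (x + 1)^2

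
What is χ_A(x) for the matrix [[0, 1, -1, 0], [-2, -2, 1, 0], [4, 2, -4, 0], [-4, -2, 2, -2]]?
xI - A = [[x, -1, 1, 0], [2, x + 2, -1, 0], [-4, -2, x + 4, 0], [4, 2, -2, x + 2]].

Expanding det(xI - A) along the first row:
det(xI - A) = + (x)·det([[x + 2, -1, 0], [-2, x + 4, 0], [2, -2, x + 2]]) - (-1)·det([[2, -1, 0], [-4, x + 4, 0], [4, -2, x + 2]]) + (1)·det([[2, x + 2, 0], [-4, -2, 0], [4, 2, x + 2]]) - (0)·det([[2, x + 2, -1], [-4, -2, x + 4], [4, 2, -2]]).

Evaluating gives χ_A(x) = x^4 + 8x^3 + 24x^2 + 32x + 16 = (x + 2)^4.

χ_A(x) = (x + 2)^4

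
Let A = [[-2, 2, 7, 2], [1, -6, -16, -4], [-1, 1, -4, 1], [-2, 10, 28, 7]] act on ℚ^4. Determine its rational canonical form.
The invariant factors of A (the non-unit diagonal entries of the Smith normal form of xI - A over ℚ[x]) are (x + 5)(x^3 - 3x - 3), each dividing the next. The characteristic polynomial is their product, (x + 5)(x^3 - 3x - 3).

The rational canonical form is the block-diagonal matrix of companion matrices C(f_i):
R = [[0, 0, 0, 15], [1, 0, 0, 18], [0, 1, 0, 3], [0, 0, 1, -5]].

Note the characteristic polynomial does not split into linear factors over ℚ, so A has no Jordan form over ℚ; the rational canonical form exists over any field.

R = [[0, 0, 0, 15], [1, 0, 0, 18], [0, 1, 0, 3], [0, 0, 1, -5]]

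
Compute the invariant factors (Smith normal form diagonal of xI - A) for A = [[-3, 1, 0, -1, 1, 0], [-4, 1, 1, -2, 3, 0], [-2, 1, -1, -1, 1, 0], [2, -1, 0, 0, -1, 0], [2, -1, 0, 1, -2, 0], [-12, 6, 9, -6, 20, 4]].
x + 1, x + 1, (x - 4)(x + 1)^3

The Jordan structure of A has elementary divisors (x + 1)^3, (x + 1), (x + 1), (x - 4). Arranging the block sizes at each eigenvalue in decreasing order and taking row products gives the invariant factors.

Invariant factors (smallest first, each dividing the next): x + 1, x + 1, (x - 4)(x + 1)^3.

Check: the last factor (x - 4)(x + 1)^3 is the minimal polynomial, and the product (x - 4)(x + 1)^5 is the characteristic polynomial.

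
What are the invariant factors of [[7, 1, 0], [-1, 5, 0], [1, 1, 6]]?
The Jordan structure of A has elementary divisors (x - 6)^2, (x - 6). Arranging the block sizes at each eigenvalue in decreasing order and taking row products gives the invariant factors.

Invariant factors (smallest first, each dividing the next): x - 6, (x - 6)^2.

Check: the last factor (x - 6)^2 is the minimal polynomial, and the product (x - 6)^3 is the characteristic polynomial.

x - 6, (x - 6)^2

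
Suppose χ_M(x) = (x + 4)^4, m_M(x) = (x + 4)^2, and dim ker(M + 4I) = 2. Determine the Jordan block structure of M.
λ = -4: algebraic multiplicity 4 (exponent in χ_M), largest block size 2 (exponent in m_M), 2 blocks (geometric multiplicity). These force block sizes [2, 2].

Jordan blocks: (-4, 2), (-4, 2)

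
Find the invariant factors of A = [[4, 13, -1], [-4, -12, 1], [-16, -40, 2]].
The Jordan structure of A has elementary divisors (x + 2)^3. Arranging the block sizes at each eigenvalue in decreasing order and taking row products gives the invariant factors.

Invariant factors (smallest first, each dividing the next): (x + 2)^3.

Check: the last factor (x + 2)^3 is the minimal polynomial, and the product (x + 2)^3 is the characteristic polynomial.

(x + 2)^3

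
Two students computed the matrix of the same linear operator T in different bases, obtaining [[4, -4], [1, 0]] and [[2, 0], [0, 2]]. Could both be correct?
No.

Both have characteristic polynomial (x - 2)^2, but the minimal polynomial of A is (x - 2)^2 while the minimal polynomial of B is x - 2. The minimal polynomial is a similarity invariant, so A and B are not similar.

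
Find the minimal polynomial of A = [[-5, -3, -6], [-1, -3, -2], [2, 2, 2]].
m_A(x) = (x + 2)^2

The characteristic polynomial factors as (x + 2)^3. The minimal polynomial is ∏(x - λ)^{k_λ} where k_λ is the size of the largest Jordan block at λ.

For λ = -2: rank(A + 2I) = 1, and the largest Jordan block has size 2 (the smallest k with rank((A + 2I)^k) = rank((A + 2I)^(k+1))).

So m_A(x) = (x + 2)^2.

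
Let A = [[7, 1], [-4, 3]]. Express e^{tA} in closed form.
e^{tA} = [[(2*t + 1)*e^{5*t}, t*e^{5*t}], [-4*t*e^{5*t}, (1 - 2*t)*e^{5*t}]]

A has Jordan form J = [[5, 1], [0, 5]] with A = PJP^{-1}, so e^{tA} = P e^{tJ} P^{-1}.

For a Jordan block J_k(λ), e^{tJ_k(λ)} = e^{λt} · (I + tN + t^2 N^2/2! + ... + t^{k-1} N^{k-1}/(k-1)!) where N is the nilpotent superdiagonal part.

Assembling the blocks and conjugating back gives the entries of e^{tA} as shown above.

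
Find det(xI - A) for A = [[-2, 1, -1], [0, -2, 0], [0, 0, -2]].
xI - A = [[x + 2, -1, 1], [0, x + 2, 0], [0, 0, x + 2]].

Expanding det(xI - A) along the first row:
det(xI - A) = + (x + 2)·det([[x + 2, 0], [0, x + 2]]) - (-1)·det([[0, 0], [0, x + 2]]) + (1)·det([[0, x + 2], [0, 0]]).

Evaluating gives χ_A(x) = x^3 + 6x^2 + 12x + 8 = (x + 2)^3.

χ_A(x) = (x + 2)^3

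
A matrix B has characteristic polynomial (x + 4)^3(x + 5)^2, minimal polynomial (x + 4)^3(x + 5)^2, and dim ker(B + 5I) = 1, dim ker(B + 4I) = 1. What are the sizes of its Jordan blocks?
Jordan blocks: (-5, 2), (-4, 3)

λ = -5: algebraic multiplicity 2 (exponent in χ_B), largest block size 2 (exponent in m_B), 1 block (geometric multiplicity). This forces block sizes [2].
λ = -4: algebraic multiplicity 3 (exponent in χ_B), largest block size 3 (exponent in m_B), 1 block (geometric multiplicity). This forces block sizes [3].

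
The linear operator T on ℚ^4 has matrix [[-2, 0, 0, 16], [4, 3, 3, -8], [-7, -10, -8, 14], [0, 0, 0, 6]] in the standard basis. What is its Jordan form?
The characteristic polynomial is det(xI - A) = (x - 6)(x + 2)^2(x + 3), so the eigenvalues are -3 (algebraic multiplicity 1), -2 (algebraic multiplicity 2), 6 (algebraic multiplicity 1).

For λ = -3: algebraic multiplicity 1 gives one 1×1 block.

For λ = -2: rank(A + 2I) = 3, rank((A + 2I)^2) = 2. The eigenspace has dimension 4 - 3 = 1, so there is 1 Jordan block; the rank sequence gives block sizes [2].

For λ = 6: algebraic multiplicity 1 gives one 1×1 block.

Assembling the blocks gives the Jordan form J above.

J = [[-3, 0, 0, 0], [0, -2, 1, 0], [0, 0, -2, 0], [0, 0, 0, 6]]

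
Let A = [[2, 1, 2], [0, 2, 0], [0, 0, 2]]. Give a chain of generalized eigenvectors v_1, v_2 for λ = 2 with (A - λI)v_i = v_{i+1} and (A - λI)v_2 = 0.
v_1 = [[1, 1, 0]]^T, v_2 = [[1, 0, 0]]^T

We seek v_1 ∈ ker((A - 2I)^2) \ ker(A - 2I), then set v_{i+1} = (A - 2I) v_i.

One such chain is v_1 = [[1, 1, 0]]^T, v_2 = [[1, 0, 0]]^T. Check: (A - 2I) v_2 = [[0, 0, 0]]^T = 0.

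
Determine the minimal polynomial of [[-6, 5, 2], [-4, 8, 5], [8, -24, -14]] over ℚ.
The characteristic polynomial factors as (x + 4)^3. The minimal polynomial is ∏(x - λ)^{k_λ} where k_λ is the size of the largest Jordan block at λ.

For λ = -4: rank(A + 4I) = 2, and the largest Jordan block has size 3 (the smallest k with rank((A + 4I)^k) = rank((A + 4I)^(k+1))).

So m_A(x) = (x + 4)^3.

m_A(x) = (x + 4)^3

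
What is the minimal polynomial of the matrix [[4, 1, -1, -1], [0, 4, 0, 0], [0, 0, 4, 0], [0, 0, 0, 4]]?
m_A(x) = (x - 4)^2

The characteristic polynomial factors as (x - 4)^4. The minimal polynomial is ∏(x - λ)^{k_λ} where k_λ is the size of the largest Jordan block at λ.

For λ = 4: rank(A - 4I) = 1, and the largest Jordan block has size 2 (the smallest k with rank((A - 4I)^k) = rank((A - 4I)^(k+1))).

So m_A(x) = (x - 4)^2.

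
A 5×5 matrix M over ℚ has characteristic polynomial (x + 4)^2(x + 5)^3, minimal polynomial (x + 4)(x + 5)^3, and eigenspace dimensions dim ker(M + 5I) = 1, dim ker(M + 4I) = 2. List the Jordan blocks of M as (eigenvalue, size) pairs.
λ = -5: algebraic multiplicity 3 (exponent in χ_M), largest block size 3 (exponent in m_M), 1 block (geometric multiplicity). This forces block sizes [3].
λ = -4: algebraic multiplicity 2 (exponent in χ_M), largest block size 1 (exponent in m_M), 2 blocks (geometric multiplicity). These force block sizes [1, 1].

Jordan blocks: (-5, 3), (-4, 1), (-4, 1)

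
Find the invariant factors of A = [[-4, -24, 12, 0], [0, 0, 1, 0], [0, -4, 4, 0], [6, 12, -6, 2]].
The Jordan structure of A has elementary divisors (x + 4), (x - 2)^2, (x - 2). Arranging the block sizes at each eigenvalue in decreasing order and taking row products gives the invariant factors.

Invariant factors (smallest first, each dividing the next): x - 2, (x - 2)^2(x + 4).

Check: the last factor (x - 2)^2(x + 4) is the minimal polynomial, and the product (x - 2)^3(x + 4) is the characteristic polynomial.

x - 2, (x - 2)^2(x + 4)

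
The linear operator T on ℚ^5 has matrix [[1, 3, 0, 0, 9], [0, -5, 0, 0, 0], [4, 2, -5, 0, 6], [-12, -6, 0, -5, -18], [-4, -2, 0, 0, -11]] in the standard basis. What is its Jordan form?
J = [[-5, 1, 0, 0, 0], [0, -5, 0, 0, 0], [0, 0, -5, 0, 0], [0, 0, 0, -5, 0], [0, 0, 0, 0, -5]]

The characteristic polynomial is det(xI - A) = (x + 5)^5, so the eigenvalues are -5 (algebraic multiplicity 5).

For λ = -5: rank(A + 5I) = 1, rank((A + 5I)^2) = 0. The eigenspace has dimension 5 - 1 = 4, so there are 4 Jordan blocks; the rank sequence gives block sizes [2, 1, 1, 1].

Assembling the blocks gives the Jordan form J above.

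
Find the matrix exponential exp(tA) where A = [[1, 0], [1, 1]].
A has Jordan form J = [[1, 1], [0, 1]] with A = PJP^{-1}, so e^{tA} = P e^{tJ} P^{-1}.

For a Jordan block J_k(λ), e^{tJ_k(λ)} = e^{λt} · (I + tN + t^2 N^2/2! + ... + t^{k-1} N^{k-1}/(k-1)!) where N is the nilpotent superdiagonal part.

Assembling the blocks and conjugating back gives the entries of e^{tA} as shown above.

e^{tA} = [[e^{t}, 0], [t*e^{t}, e^{t}]]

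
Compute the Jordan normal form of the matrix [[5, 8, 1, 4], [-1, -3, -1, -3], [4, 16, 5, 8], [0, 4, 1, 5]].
The characteristic polynomial is det(xI - A) = (x - 3)^4, so the eigenvalues are 3 (algebraic multiplicity 4).

For λ = 3: rank(A - 3I) = 2, rank((A - 3I)^2) = 0. The eigenspace has dimension 4 - 2 = 2, so there are 2 Jordan blocks; the rank sequence gives block sizes [2, 2].

Assembling the blocks gives the Jordan form J above.

J = [[3, 1, 0, 0], [0, 3, 0, 0], [0, 0, 3, 1], [0, 0, 0, 3]]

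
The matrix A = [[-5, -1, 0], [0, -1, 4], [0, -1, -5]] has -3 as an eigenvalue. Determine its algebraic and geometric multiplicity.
The characteristic polynomial is (x + 3)^2(x + 5), so the factor x + 3 appears with exponent 2: the algebraic multiplicity is 2.

rank(A + 3I) = 2, so the eigenspace has dimension 3 - 2 = 1: the geometric multiplicity is 1.

Since 1 < 2, A is not diagonalizable.

algebraic multiplicity 2, geometric multiplicity 1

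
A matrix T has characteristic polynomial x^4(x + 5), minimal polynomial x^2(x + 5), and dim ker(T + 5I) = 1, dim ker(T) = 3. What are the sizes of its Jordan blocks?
λ = -5: algebraic multiplicity 1 (exponent in χ_T), largest block size 1 (exponent in m_T), 1 block (geometric multiplicity). This forces block sizes [1].
λ = 0: algebraic multiplicity 4 (exponent in χ_T), largest block size 2 (exponent in m_T), 3 blocks (geometric multiplicity). These force block sizes [2, 1, 1].

Jordan blocks: (-5, 1), (0, 2), (0, 1), (0, 1)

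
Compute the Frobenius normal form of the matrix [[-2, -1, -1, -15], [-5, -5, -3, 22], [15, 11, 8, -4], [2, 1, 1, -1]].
R = [[0, 0, 0, -16], [1, 0, 0, 0], [0, 1, 0, -8], [0, 0, 1, 0]]

The invariant factors of A (the non-unit diagonal entries of the Smith normal form of xI - A over ℚ[x]) are (x^2 + 4)^2, each dividing the next. The characteristic polynomial is their product, (x^2 + 4)^2.

The rational canonical form is the block-diagonal matrix of companion matrices C(f_i):
R = [[0, 0, 0, -16], [1, 0, 0, 0], [0, 1, 0, -8], [0, 0, 1, 0]].

Note the characteristic polynomial does not split into linear factors over ℚ, so A has no Jordan form over ℚ; the rational canonical form exists over any field.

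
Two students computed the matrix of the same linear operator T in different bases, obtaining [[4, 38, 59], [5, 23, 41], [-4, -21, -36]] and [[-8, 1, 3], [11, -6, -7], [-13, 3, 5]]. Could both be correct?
Two matrices over a field are similar if and only if they have the same invariant factors.

Both A and B have characteristic polynomial (x + 3)^3 and minimal polynomial (x + 3)^3. Computing further, both have invariant factors (x + 3)^3. Hence A and B are similar.

Yes.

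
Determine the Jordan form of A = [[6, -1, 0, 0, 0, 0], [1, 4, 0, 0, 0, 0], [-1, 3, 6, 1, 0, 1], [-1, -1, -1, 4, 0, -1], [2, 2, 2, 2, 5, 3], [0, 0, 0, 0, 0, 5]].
The characteristic polynomial is det(xI - A) = (x - 5)^6, so the eigenvalues are 5 (algebraic multiplicity 6).

For λ = 5: rank(A - 5I) = 3, rank((A - 5I)^2) = 0. The eigenspace has dimension 6 - 3 = 3, so there are 3 Jordan blocks; the rank sequence gives block sizes [2, 2, 2].

Assembling the blocks gives the Jordan form J above.

J = [[5, 1, 0, 0, 0, 0], [0, 5, 0, 0, 0, 0], [0, 0, 5, 1, 0, 0], [0, 0, 0, 5, 0, 0], [0, 0, 0, 0, 5, 1], [0, 0, 0, 0, 0, 5]]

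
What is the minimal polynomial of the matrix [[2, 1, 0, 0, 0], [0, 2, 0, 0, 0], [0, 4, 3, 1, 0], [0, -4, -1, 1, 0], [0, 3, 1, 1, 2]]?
The characteristic polynomial factors as (x - 2)^5. The minimal polynomial is ∏(x - λ)^{k_λ} where k_λ is the size of the largest Jordan block at λ.

For λ = 2: rank(A - 2I) = 2, and the largest Jordan block has size 2 (the smallest k with rank((A - 2I)^k) = rank((A - 2I)^(k+1))).

So m_A(x) = (x - 2)^2.

m_A(x) = (x - 2)^2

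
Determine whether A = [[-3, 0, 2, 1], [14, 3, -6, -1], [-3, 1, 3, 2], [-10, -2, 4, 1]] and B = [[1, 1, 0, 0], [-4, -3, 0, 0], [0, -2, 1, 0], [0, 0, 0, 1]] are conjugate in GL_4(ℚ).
No.

trace(A) = 4 but trace(B) = 0. The trace is a similarity invariant, so A and B are not similar.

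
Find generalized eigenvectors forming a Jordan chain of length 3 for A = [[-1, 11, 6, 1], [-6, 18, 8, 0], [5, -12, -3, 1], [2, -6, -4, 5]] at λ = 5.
We seek v_1 ∈ ker((A - 5I)^3) \ ker((A - 5I)^2), then set v_{i+1} = (A - 5I) v_i.

One such chain is v_1 = [[2, 2, -2, 1]]^T, v_2 = [[-1, -2, 3, 0]]^T, v_3 = [[2, 4, -5, -2]]^T. Check: (A - 5I) v_3 = [[0, 0, 0, 0]]^T = 0.

v_1 = [[2, 2, -2, 1]]^T, v_2 = [[-1, -2, 3, 0]]^T, v_3 = [[2, 4, -5, -2]]^T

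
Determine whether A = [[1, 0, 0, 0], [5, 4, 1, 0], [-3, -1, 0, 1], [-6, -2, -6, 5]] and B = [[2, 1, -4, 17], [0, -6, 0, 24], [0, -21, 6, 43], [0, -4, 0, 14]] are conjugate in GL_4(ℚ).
trace(A) = 10 but trace(B) = 16. The trace is a similarity invariant, so A and B are not similar.

No.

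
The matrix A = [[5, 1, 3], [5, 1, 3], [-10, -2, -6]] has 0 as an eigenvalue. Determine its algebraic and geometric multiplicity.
The characteristic polynomial is x^3, so the factor x appears with exponent 3: the algebraic multiplicity is 3.

rank(A) = 1, so the eigenspace has dimension 3 - 1 = 2: the geometric multiplicity is 2.

Since 2 < 3, A is not diagonalizable.

algebraic multiplicity 3, geometric multiplicity 2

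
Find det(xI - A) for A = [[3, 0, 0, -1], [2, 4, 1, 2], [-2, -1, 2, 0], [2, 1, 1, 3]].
χ_A(x) = (x - 3)^4

xI - A = [[x - 3, 0, 0, 1], [-2, x - 4, -1, -2], [2, 1, x - 2, 0], [-2, -1, -1, x - 3]].

Expanding det(xI - A) along the first row:
det(xI - A) = + (x - 3)·det([[x - 4, -1, -2], [1, x - 2, 0], [-1, -1, x - 3]]) - (0)·det([[-2, -1, -2], [2, x - 2, 0], [-2, -1, x - 3]]) + (0)·det([[-2, x - 4, -2], [2, 1, 0], [-2, -1, x - 3]]) - (1)·det([[-2, x - 4, -1], [2, 1, x - 2], [-2, -1, -1]]).

Evaluating gives χ_A(x) = x^4 - 12x^3 + 54x^2 - 108x + 81 = (x - 3)^4.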